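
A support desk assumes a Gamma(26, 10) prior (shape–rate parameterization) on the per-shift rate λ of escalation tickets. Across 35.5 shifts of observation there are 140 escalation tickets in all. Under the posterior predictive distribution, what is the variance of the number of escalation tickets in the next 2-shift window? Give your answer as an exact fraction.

Total count 140 over total exposure 35.5 shifts.
Gamma(α, β) with Poisson data over total exposure Σt gives posterior Gamma(α+Σx, β+Σt) = Gamma(166, 91/2).
The posterior predictive for a window of length T is Negative Binomial with variance T·α'·(β'+T)/β'² = 2·166·(95/2)/(8281/4) = 63080/8281.

63080/8281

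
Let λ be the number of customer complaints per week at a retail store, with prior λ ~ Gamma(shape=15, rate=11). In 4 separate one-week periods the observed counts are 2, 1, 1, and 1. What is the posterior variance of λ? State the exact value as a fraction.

Total count: 2 + 1 + 1 + 1 = 5.
Total exposure: 4 weeks.
Posterior: α' = 15 + 5 = 20, β' = 11 + 4 = 15.
Posterior variance = α'/β'² = 20/225 = 4/45.

4/45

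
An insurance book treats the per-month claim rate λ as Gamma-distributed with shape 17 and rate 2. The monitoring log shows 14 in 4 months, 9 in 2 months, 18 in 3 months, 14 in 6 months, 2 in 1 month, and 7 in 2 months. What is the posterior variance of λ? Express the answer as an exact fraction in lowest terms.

81/400

Total count: 14 + 9 + 18 + 14 + 2 + 7 = 64.
Total exposure: 4 + 2 + 3 + 6 + 1 + 2 = 18 months.
Posterior: α' = 17 + 64 = 81, β' = 2 + 18 = 20.
Posterior variance = α'/β'² = 81/400.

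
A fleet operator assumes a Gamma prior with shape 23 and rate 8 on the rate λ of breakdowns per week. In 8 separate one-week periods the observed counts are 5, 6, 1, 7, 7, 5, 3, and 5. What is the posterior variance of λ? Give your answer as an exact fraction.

31/128

Total count: 5 + 6 + 1 + 7 + 7 + 5 + 3 + 5 = 39.
Total exposure: 8 weeks.
By Gamma–Poisson conjugacy, the posterior is Gamma(α + Σx, β + Σt) = Gamma(23 + 39, 8 + 8) = Gamma(62, 16).
Posterior variance = α'/β'² = 62/256 = 31/128.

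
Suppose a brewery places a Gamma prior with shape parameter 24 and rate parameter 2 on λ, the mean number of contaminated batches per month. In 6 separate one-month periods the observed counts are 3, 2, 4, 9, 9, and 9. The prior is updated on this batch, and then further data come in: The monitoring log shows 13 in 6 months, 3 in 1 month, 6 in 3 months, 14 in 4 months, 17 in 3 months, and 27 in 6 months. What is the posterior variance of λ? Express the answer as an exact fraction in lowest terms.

140/961

Total count: 3 + 2 + 4 + 9 + 9 + 9 = 36.
Total exposure: 6 months.
After the first batch: Gamma(24 + 36, 2 + 6) = Gamma(60, 8).
Total count: 13 + 3 + 6 + 14 + 17 + 27 = 80.
Total exposure: 6 + 1 + 3 + 4 + 3 + 6 = 23 months.
After the second batch: Gamma(60 + 80, 8 + 23) = Gamma(140, 31).
Posterior variance = α'/β'² = 140/961.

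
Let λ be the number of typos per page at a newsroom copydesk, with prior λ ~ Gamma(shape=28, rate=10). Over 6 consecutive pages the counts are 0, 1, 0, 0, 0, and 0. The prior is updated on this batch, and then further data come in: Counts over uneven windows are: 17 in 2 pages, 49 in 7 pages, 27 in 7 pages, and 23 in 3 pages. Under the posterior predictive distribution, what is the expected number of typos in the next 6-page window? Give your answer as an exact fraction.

174/7

Total count: 0 + 1 + 0 + 0 + 0 + 0 = 1.
Total exposure: 6 pages.
After the first batch: Gamma(28 + 1, 10 + 6) = Gamma(29, 16).
Total count: 17 + 49 + 27 + 23 = 116.
Total exposure: 2 + 7 + 7 + 3 = 19 pages.
After the second batch: Gamma(29 + 116, 16 + 19) = Gamma(145, 35).
Predictive mean over a 6-page window = T·E[λ|data] = 6·145/35 = 174/7.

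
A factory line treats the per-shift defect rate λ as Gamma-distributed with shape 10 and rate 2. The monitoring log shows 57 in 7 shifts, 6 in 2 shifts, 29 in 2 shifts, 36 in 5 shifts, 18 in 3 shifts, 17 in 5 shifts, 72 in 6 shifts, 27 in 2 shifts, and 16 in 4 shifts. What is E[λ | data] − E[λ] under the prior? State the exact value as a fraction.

49/19

Total count: 57 + 6 + 29 + 36 + 18 + 17 + 72 + 27 + 16 = 278.
Total exposure: 7 + 2 + 2 + 5 + 3 + 5 + 6 + 2 + 4 = 36 shifts.
Gamma(α, β) with Poisson data over total exposure Σt gives posterior Gamma(α+Σx, β+Σt) = Gamma(288, 38).
Posterior mean = 288/38 = 144/19; prior mean = 10/2 = 5. Difference = 144/19 − 5 = 49/19.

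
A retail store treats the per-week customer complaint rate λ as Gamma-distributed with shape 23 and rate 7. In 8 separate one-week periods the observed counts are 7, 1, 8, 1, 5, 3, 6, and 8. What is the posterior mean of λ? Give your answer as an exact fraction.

62/15

Total count: 7 + 1 + 8 + 1 + 5 + 3 + 6 + 8 = 39.
Total exposure: 8 weeks.
By Gamma–Poisson conjugacy, the posterior is Gamma(α + Σx, β + Σt) = Gamma(23 + 39, 7 + 8) = Gamma(62, 15).
Posterior mean = α'/β' = 62/15.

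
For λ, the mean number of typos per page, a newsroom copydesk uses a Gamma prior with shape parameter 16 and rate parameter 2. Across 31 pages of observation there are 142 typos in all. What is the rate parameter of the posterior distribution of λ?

33

Total count 142 over total exposure 31 pages.
Conjugate update: add total count to the shape and total exposure to the rate, giving Gamma(158, 33).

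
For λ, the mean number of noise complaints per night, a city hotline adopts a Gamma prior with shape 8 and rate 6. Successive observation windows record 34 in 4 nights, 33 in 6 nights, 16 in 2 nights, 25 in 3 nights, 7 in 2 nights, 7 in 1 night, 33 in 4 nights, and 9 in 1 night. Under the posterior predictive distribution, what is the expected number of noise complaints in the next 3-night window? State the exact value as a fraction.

Total count: 34 + 33 + 16 + 25 + 7 + 7 + 33 + 9 = 164.
Total exposure: 4 + 6 + 2 + 3 + 2 + 1 + 4 + 1 = 23 nights.
By Gamma–Poisson conjugacy, the posterior is Gamma(α + Σx, β + Σt) = Gamma(8 + 164, 6 + 23) = Gamma(172, 29).
Predictive mean over a 3-night window = T·E[λ|data] = 3·172/29 = 516/29.

516/29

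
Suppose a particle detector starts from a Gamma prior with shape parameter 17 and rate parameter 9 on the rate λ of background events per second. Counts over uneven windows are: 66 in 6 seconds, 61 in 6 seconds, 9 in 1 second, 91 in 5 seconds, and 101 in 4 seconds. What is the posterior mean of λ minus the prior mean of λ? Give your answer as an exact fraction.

2578/279

Total count: 66 + 61 + 9 + 91 + 101 = 328.
Total exposure: 6 + 6 + 1 + 5 + 4 = 22 seconds.
The Gamma prior is conjugate for the Poisson rate, so λ | data ~ Gamma(17+328, 9+22) = Gamma(345, 31).
Posterior mean = 345/31 = 345/31; prior mean = 17/9 = 17/9. Difference = 345/31 − 17/9 = 2578/279.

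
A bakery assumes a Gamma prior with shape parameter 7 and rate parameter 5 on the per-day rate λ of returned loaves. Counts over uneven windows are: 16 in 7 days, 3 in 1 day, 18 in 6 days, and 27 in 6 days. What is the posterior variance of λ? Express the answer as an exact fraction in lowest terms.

Total count: 16 + 3 + 18 + 27 = 64.
Total exposure: 7 + 1 + 6 + 6 = 20 days.
Conjugate update: add total count to the shape and total exposure to the rate, giving Gamma(71, 25).
Posterior variance = α'/β'² = 71/625.

71/625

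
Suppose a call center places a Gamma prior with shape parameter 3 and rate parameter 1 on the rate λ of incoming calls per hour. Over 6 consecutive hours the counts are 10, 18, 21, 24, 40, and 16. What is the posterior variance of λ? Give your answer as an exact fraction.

Total count: 10 + 18 + 21 + 24 + 40 + 16 = 129.
Total exposure: 6 hours.
Conjugate update: add total count to the shape and total exposure to the rate, giving Gamma(132, 7).
Posterior variance = α'/β'² = 132/49.

132/49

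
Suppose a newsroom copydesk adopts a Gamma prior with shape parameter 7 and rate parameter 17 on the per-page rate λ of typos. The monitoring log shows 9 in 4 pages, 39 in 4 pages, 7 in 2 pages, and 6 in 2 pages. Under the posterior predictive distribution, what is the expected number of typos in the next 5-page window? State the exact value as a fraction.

340/29

Total count: 9 + 39 + 7 + 6 = 61.
Total exposure: 4 + 4 + 2 + 2 = 12 pages.
The Gamma prior is conjugate for the Poisson rate, so λ | data ~ Gamma(7+61, 17+12) = Gamma(68, 29).
Predictive mean over a 5-page window = T·E[λ|data] = 5·68/29 = 340/29.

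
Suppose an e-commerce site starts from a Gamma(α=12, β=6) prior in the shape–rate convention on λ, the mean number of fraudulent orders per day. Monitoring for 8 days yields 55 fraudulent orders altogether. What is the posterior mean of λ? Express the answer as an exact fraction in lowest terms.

67/14

Total count 55 over total exposure 8 days.
Posterior: α' = 12 + 55 = 67, β' = 6 + 8 = 14.
Posterior mean = α'/β' = 67/14.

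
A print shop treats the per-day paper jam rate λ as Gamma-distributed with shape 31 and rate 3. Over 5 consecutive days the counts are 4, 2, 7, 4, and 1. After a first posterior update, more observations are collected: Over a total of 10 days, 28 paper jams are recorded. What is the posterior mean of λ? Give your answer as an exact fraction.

Total count: 4 + 2 + 7 + 4 + 1 = 18.
Total exposure: 5 days.
After the first batch: Gamma(31 + 18, 3 + 5) = Gamma(49, 8).
Total count 28 over total exposure 10 days.
After the second batch: Gamma(49 + 28, 8 + 10) = Gamma(77, 18).
Posterior mean = α'/β' = 77/18.

77/18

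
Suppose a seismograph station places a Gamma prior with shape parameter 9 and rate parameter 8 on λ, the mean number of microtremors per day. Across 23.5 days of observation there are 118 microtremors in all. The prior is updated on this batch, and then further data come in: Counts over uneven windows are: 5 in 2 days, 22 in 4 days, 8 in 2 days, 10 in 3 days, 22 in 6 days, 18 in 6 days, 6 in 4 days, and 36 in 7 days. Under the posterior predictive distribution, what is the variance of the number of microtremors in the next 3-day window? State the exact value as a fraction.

208788/17161

Total count 118 over total exposure 23.5 days.
After the first batch: Gamma(9 + 118, 8 + 23.5) = Gamma(127, 63/2).
Total count: 5 + 22 + 8 + 10 + 22 + 18 + 6 + 36 = 127.
Total exposure: 2 + 4 + 2 + 3 + 6 + 6 + 4 + 7 = 34 days.
After the second batch: Gamma(127 + 127, 63/2 + 34) = Gamma(254, 131/2).
The posterior predictive for a window of length T is Negative Binomial with variance T·α'·(β'+T)/β'² = 3·254·(137/2)/(17161/4) = 208788/17161.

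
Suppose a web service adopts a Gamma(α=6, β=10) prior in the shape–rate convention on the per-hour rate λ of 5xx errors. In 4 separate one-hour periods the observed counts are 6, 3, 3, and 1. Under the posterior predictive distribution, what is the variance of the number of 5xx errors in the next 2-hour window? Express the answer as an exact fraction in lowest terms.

152/49

Total count: 6 + 3 + 3 + 1 = 13.
Total exposure: 4 hours.
By Gamma–Poisson conjugacy, the posterior is Gamma(α + Σx, β + Σt) = Gamma(6 + 13, 10 + 4) = Gamma(19, 14).
The posterior predictive for a window of length T is Negative Binomial with variance T·α'·(β'+T)/β'² = 2·19·16/196 = 152/49.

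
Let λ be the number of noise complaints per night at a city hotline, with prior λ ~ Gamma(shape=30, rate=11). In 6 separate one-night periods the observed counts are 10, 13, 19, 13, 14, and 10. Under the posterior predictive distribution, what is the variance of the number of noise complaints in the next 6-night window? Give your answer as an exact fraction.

Total count: 10 + 13 + 19 + 13 + 14 + 10 = 79.
Total exposure: 6 nights.
The Gamma prior is conjugate for the Poisson rate, so λ | data ~ Gamma(30+79, 11+6) = Gamma(109, 17).
The posterior predictive for a window of length T is Negative Binomial with variance T·α'·(β'+T)/β'² = 6·109·23/289 = 15042/289.

15042/289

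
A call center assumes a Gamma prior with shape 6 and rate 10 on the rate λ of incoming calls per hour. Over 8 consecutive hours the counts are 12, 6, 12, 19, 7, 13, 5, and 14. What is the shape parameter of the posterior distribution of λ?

94

Total count: 12 + 6 + 12 + 19 + 7 + 13 + 5 + 14 = 88.
Total exposure: 8 hours.
Posterior: α' = 6 + 88 = 94, β' = 10 + 8 = 18.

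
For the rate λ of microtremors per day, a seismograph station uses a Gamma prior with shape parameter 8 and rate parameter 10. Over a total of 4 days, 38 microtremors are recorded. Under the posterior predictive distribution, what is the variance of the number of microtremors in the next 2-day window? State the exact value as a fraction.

368/49

Total count 38 over total exposure 4 days.
Posterior: α' = 8 + 38 = 46, β' = 10 + 4 = 14.
The posterior predictive for a window of length T is Negative Binomial with variance T·α'·(β'+T)/β'² = 2·46·16/196 = 368/49.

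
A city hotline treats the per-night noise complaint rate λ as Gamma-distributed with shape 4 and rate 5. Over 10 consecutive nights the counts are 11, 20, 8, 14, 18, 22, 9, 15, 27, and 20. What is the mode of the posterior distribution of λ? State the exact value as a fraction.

Total count: 11 + 20 + 8 + 14 + 18 + 22 + 9 + 15 + 27 + 20 = 164.
Total exposure: 10 nights.
Conjugate update: add total count to the shape and total exposure to the rate, giving Gamma(168, 15).
Posterior mode = (α'−1)/β' = 167/15.

167/15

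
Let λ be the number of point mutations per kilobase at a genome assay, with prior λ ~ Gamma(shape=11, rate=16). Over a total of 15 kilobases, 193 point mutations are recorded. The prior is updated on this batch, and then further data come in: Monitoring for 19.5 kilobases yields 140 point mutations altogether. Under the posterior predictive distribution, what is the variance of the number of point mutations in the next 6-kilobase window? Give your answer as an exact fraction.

466464/10201

Total count 193 over total exposure 15 kilobases.
After the first batch: Gamma(11 + 193, 16 + 15) = Gamma(204, 31).
Total count 140 over total exposure 19.5 kilobases.
After the second batch: Gamma(204 + 140, 31 + 19.5) = Gamma(344, 101/2).
The posterior predictive for a window of length T is Negative Binomial with variance T·α'·(β'+T)/β'² = 6·344·(113/2)/(10201/4) = 466464/10201.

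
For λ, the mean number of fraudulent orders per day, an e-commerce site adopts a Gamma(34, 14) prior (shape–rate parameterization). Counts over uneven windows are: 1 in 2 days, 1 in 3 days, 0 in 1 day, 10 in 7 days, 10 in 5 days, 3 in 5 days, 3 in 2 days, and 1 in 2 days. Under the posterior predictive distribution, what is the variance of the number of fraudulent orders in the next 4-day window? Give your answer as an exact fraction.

Total count: 1 + 1 + 0 + 10 + 10 + 3 + 3 + 1 = 29.
Total exposure: 2 + 3 + 1 + 7 + 5 + 5 + 2 + 2 = 27 days.
Gamma(α, β) with Poisson data over total exposure Σt gives posterior Gamma(α+Σx, β+Σt) = Gamma(63, 41).
The posterior predictive for a window of length T is Negative Binomial with variance T·α'·(β'+T)/β'² = 4·63·45/1681 = 11340/1681.

11340/1681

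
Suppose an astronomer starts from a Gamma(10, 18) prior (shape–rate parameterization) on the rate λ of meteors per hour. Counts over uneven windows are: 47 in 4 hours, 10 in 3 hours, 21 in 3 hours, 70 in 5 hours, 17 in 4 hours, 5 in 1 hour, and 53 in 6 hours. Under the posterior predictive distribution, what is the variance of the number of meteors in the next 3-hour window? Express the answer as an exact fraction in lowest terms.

Total count: 47 + 10 + 21 + 70 + 17 + 5 + 53 = 223.
Total exposure: 4 + 3 + 3 + 5 + 4 + 1 + 6 = 26 hours.
Posterior: α' = 10 + 223 = 233, β' = 18 + 26 = 44.
The posterior predictive for a window of length T is Negative Binomial with variance T·α'·(β'+T)/β'² = 3·233·47/1936 = 32853/1936.

32853/1936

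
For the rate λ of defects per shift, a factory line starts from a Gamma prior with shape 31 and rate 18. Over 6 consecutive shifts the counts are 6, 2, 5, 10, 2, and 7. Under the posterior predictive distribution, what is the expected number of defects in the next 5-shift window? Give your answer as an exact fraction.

105/8

Total count: 6 + 2 + 5 + 10 + 2 + 7 = 32.
Total exposure: 6 shifts.
Gamma(α, β) with Poisson data over total exposure Σt gives posterior Gamma(α+Σx, β+Σt) = Gamma(63, 24).
Predictive mean over a 5-shift window = T·E[λ|data] = 5·63/24 = 105/8.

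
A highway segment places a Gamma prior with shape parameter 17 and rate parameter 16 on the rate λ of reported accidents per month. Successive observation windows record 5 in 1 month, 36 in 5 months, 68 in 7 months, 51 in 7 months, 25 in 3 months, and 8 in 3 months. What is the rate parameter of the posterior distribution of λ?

42

Total count: 5 + 36 + 68 + 51 + 25 + 8 = 193.
Total exposure: 1 + 5 + 7 + 7 + 3 + 3 = 26 months.
Conjugate update: add total count to the shape and total exposure to the rate, giving Gamma(210, 42).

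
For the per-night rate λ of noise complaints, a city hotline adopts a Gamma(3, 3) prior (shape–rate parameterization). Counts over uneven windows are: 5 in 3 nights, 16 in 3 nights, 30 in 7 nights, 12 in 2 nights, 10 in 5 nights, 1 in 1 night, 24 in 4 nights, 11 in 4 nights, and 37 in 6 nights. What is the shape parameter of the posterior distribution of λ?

Total count: 5 + 16 + 30 + 12 + 10 + 1 + 24 + 11 + 37 = 146.
Total exposure: 3 + 3 + 7 + 2 + 5 + 1 + 4 + 4 + 6 = 35 nights.
Conjugate update: add total count to the shape and total exposure to the rate, giving Gamma(149, 38).

149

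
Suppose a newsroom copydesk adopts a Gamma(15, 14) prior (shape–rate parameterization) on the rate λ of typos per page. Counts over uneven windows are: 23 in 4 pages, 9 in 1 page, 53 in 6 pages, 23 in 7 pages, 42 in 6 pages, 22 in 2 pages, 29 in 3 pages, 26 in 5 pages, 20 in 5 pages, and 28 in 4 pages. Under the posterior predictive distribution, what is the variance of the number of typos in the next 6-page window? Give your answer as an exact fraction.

Total count: 23 + 9 + 53 + 23 + 42 + 22 + 29 + 26 + 20 + 28 = 275.
Total exposure: 4 + 1 + 6 + 7 + 6 + 2 + 3 + 5 + 5 + 4 = 43 pages.
The Gamma prior is conjugate for the Poisson rate, so λ | data ~ Gamma(15+275, 14+43) = Gamma(290, 57).
The posterior predictive for a window of length T is Negative Binomial with variance T·α'·(β'+T)/β'² = 6·290·63/3249 = 12180/361.

12180/361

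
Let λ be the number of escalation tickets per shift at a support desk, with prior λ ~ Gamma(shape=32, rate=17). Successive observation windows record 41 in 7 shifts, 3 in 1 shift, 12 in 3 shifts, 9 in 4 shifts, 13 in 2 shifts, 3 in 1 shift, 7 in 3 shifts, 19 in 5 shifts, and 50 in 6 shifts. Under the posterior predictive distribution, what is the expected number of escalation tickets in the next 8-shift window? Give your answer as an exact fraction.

Total count: 41 + 3 + 12 + 9 + 13 + 3 + 7 + 19 + 50 = 157.
Total exposure: 7 + 1 + 3 + 4 + 2 + 1 + 3 + 5 + 6 = 32 shifts.
Posterior: α' = 32 + 157 = 189, β' = 17 + 32 = 49.
Predictive mean over an 8-shift window = T·E[λ|data] = 8·189/49 = 216/7.

216/7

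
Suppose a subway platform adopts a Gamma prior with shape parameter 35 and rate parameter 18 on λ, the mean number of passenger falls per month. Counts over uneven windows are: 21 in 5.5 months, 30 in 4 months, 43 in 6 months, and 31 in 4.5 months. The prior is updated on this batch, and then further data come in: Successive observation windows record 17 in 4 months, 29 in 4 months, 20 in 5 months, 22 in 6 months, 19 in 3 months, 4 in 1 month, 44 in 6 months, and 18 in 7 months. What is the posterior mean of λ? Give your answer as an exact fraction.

Total count: 21 + 30 + 43 + 31 = 125.
Total exposure: 5.5 + 4 + 6 + 4.5 = 20 months.
After the first batch: Gamma(35 + 125, 18 + 20) = Gamma(160, 38).
Total count: 17 + 29 + 20 + 22 + 19 + 4 + 44 + 18 = 173.
Total exposure: 4 + 4 + 5 + 6 + 3 + 1 + 6 + 7 = 36 months.
After the second batch: Gamma(160 + 173, 38 + 36) = Gamma(333, 74).
Posterior mean = α'/β' = 333/74 = 9/2.

9/2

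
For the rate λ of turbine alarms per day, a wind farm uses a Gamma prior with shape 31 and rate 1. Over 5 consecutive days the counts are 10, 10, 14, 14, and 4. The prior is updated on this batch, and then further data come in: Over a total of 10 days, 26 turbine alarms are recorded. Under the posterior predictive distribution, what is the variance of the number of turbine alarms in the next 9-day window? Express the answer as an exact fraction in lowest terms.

24525/256

Total count: 10 + 10 + 14 + 14 + 4 = 52.
Total exposure: 5 days.
After the first batch: Gamma(31 + 52, 1 + 5) = Gamma(83, 6).
Total count 26 over total exposure 10 days.
After the second batch: Gamma(83 + 26, 6 + 10) = Gamma(109, 16).
The posterior predictive for a window of length T is Negative Binomial with variance T·α'·(β'+T)/β'² = 9·109·25/256 = 24525/256.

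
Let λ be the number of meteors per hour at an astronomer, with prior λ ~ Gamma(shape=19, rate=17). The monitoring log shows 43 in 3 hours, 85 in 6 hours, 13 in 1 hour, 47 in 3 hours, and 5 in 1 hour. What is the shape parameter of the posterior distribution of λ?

Total count: 43 + 85 + 13 + 47 + 5 = 193.
Total exposure: 3 + 6 + 1 + 3 + 1 = 14 hours.
Posterior: α' = 19 + 193 = 212, β' = 17 + 14 = 31.

212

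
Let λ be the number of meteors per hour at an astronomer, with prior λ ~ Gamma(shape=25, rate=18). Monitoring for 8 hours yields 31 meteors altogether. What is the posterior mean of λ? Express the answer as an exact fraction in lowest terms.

Total count 31 over total exposure 8 hours.
By Gamma–Poisson conjugacy, the posterior is Gamma(α + Σx, β + Σt) = Gamma(25 + 31, 18 + 8) = Gamma(56, 26).
Posterior mean = α'/β' = 56/26 = 28/13.

28/13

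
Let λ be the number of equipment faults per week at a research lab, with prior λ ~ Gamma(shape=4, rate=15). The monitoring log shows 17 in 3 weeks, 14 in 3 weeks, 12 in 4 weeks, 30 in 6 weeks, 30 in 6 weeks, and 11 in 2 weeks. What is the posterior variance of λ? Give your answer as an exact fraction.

Total count: 17 + 14 + 12 + 30 + 30 + 11 = 114.
Total exposure: 3 + 3 + 4 + 6 + 6 + 2 = 24 weeks.
The Gamma prior is conjugate for the Poisson rate, so λ | data ~ Gamma(4+114, 15+24) = Gamma(118, 39).
Posterior variance = α'/β'² = 118/1521.

118/1521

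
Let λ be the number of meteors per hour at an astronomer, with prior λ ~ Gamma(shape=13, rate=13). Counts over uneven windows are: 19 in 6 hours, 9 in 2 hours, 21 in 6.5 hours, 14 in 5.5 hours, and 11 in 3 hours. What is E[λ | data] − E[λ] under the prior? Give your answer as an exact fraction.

Total count: 19 + 9 + 21 + 14 + 11 = 74.
Total exposure: 6 + 2 + 6.5 + 5.5 + 3 = 23 hours.
By Gamma–Poisson conjugacy, the posterior is Gamma(α + Σx, β + Σt) = Gamma(13 + 74, 13 + 23) = Gamma(87, 36).
Posterior mean = 87/36 = 29/12; prior mean = 13/13 = 1. Difference = 29/12 − 1 = 17/12.

17/12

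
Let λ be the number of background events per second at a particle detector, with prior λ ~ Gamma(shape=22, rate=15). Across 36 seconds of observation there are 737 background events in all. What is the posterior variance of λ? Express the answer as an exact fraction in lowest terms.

253/867

Total count 737 over total exposure 36 seconds.
Conjugate update: add total count to the shape and total exposure to the rate, giving Gamma(759, 51).
Posterior variance = α'/β'² = 759/2601 = 253/867.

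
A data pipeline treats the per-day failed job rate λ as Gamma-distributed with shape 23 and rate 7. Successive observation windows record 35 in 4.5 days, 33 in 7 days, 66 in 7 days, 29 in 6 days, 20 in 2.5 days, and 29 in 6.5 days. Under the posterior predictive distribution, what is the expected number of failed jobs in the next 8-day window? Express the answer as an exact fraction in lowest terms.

3760/81

Total count: 35 + 33 + 66 + 29 + 20 + 29 = 212.
Total exposure: 4.5 + 7 + 7 + 6 + 2.5 + 6.5 = 33.5 days.
Gamma(α, β) with Poisson data over total exposure Σt gives posterior Gamma(α+Σx, β+Σt) = Gamma(235, 81/2).
Predictive mean over an 8-day window = T·E[λ|data] = 8·235/(81/2) = 3760/81.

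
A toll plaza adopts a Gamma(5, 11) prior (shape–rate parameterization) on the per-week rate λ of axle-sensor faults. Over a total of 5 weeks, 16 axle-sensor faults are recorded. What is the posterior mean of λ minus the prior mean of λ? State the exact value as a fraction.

151/176

Total count 16 over total exposure 5 weeks.
Gamma(α, β) with Poisson data over total exposure Σt gives posterior Gamma(α+Σx, β+Σt) = Gamma(21, 16).
Posterior mean = 21/16 = 21/16; prior mean = 5/11 = 5/11. Difference = 21/16 − 5/11 = 151/176.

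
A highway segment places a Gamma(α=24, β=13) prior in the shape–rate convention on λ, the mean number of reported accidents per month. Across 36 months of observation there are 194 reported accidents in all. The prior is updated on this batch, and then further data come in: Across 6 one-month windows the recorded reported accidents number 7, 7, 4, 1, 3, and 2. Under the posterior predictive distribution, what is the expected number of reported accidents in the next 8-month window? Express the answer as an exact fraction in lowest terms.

Total count 194 over total exposure 36 months.
After the first batch: Gamma(24 + 194, 13 + 36) = Gamma(218, 49).
Total count: 7 + 7 + 4 + 1 + 3 + 2 = 24.
Total exposure: 6 months.
After the second batch: Gamma(218 + 24, 49 + 6) = Gamma(242, 55).
Predictive mean over an 8-month window = T·E[λ|data] = 8·242/55 = 176/5.

176/5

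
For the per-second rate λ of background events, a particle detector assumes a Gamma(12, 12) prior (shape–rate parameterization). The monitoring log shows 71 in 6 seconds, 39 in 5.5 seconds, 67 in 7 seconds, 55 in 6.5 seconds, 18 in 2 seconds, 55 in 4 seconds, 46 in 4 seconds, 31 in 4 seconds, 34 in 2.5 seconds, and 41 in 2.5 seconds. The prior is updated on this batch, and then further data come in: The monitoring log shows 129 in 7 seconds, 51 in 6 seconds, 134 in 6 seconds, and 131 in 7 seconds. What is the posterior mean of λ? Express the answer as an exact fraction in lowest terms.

457/41

Total count: 71 + 39 + 67 + 55 + 18 + 55 + 46 + 31 + 34 + 41 = 457.
Total exposure: 6 + 5.5 + 7 + 6.5 + 2 + 4 + 4 + 4 + 2.5 + 2.5 = 44 seconds.
After the first batch: Gamma(12 + 457, 12 + 44) = Gamma(469, 56).
Total count: 129 + 51 + 134 + 131 = 445.
Total exposure: 7 + 6 + 6 + 7 = 26 seconds.
After the second batch: Gamma(469 + 445, 56 + 26) = Gamma(914, 82).
Posterior mean = α'/β' = 914/82 = 457/41.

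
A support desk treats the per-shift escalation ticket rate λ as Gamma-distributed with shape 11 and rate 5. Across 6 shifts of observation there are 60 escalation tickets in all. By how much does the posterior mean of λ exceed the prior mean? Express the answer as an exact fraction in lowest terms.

Total count 60 over total exposure 6 shifts.
Posterior: α' = 11 + 60 = 71, β' = 5 + 6 = 11.
Posterior mean = 71/11 = 71/11; prior mean = 11/5 = 11/5. Difference = 71/11 − 11/5 = 234/55.

234/55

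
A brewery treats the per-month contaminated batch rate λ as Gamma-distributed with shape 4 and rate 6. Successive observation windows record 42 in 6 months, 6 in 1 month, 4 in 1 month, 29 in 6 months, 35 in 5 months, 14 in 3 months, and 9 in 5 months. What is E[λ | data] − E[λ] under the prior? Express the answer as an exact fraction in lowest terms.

Total count: 42 + 6 + 4 + 29 + 35 + 14 + 9 = 139.
Total exposure: 6 + 1 + 1 + 6 + 5 + 3 + 5 = 27 months.
The Gamma prior is conjugate for the Poisson rate, so λ | data ~ Gamma(4+139, 6+27) = Gamma(143, 33).
Posterior mean = 143/33 = 13/3; prior mean = 4/6 = 2/3. Difference = 13/3 − 2/3 = 11/3.

11/3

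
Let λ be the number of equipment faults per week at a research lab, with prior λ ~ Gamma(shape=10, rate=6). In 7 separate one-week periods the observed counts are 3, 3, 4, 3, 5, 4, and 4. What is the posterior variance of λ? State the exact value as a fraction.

36/169

Total count: 3 + 3 + 4 + 3 + 5 + 4 + 4 = 26.
Total exposure: 7 weeks.
The Gamma prior is conjugate for the Poisson rate, so λ | data ~ Gamma(10+26, 6+7) = Gamma(36, 13).
Posterior variance = α'/β'² = 36/169.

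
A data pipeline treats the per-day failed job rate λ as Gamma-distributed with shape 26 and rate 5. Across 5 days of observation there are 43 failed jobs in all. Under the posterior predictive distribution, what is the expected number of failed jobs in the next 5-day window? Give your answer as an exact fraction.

Total count 43 over total exposure 5 days.
The Gamma prior is conjugate for the Poisson rate, so λ | data ~ Gamma(26+43, 5+5) = Gamma(69, 10).
Predictive mean over a 5-day window = T·E[λ|data] = 5·69/10 = 69/2.

69/2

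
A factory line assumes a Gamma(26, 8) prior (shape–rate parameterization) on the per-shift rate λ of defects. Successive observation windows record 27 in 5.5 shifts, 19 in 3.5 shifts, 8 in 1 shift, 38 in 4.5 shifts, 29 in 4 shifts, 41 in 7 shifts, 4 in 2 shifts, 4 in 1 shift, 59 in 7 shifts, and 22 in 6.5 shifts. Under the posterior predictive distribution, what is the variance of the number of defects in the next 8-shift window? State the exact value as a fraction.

32132/625

Total count: 27 + 19 + 8 + 38 + 29 + 41 + 4 + 4 + 59 + 22 = 251.
Total exposure: 5.5 + 3.5 + 1 + 4.5 + 4 + 7 + 2 + 1 + 7 + 6.5 = 42 shifts.
Conjugate update: add total count to the shape and total exposure to the rate, giving Gamma(277, 50).
The posterior predictive for a window of length T is Negative Binomial with variance T·α'·(β'+T)/β'² = 8·277·58/2500 = 32132/625.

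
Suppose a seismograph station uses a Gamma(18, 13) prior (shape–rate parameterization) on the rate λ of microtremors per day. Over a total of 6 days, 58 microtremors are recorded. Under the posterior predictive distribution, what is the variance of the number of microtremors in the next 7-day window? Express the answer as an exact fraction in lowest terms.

Total count 58 over total exposure 6 days.
Posterior: α' = 18 + 58 = 76, β' = 13 + 6 = 19.
The posterior predictive for a window of length T is Negative Binomial with variance T·α'·(β'+T)/β'² = 7·76·26/361 = 728/19.

728/19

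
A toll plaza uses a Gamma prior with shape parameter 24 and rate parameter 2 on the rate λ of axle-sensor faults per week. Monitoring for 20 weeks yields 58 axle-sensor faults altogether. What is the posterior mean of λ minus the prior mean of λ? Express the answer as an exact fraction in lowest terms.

Total count 58 over total exposure 20 weeks.
Conjugate update: add total count to the shape and total exposure to the rate, giving Gamma(82, 22).
Posterior mean = 82/22 = 41/11; prior mean = 24/2 = 12. Difference = 41/11 − 12 = -91/11.

-91/11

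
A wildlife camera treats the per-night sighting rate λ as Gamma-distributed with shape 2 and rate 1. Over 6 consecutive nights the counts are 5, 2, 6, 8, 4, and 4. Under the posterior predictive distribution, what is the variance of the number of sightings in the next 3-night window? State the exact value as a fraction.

Total count: 5 + 2 + 6 + 8 + 4 + 4 = 29.
Total exposure: 6 nights.
Gamma(α, β) with Poisson data over total exposure Σt gives posterior Gamma(α+Σx, β+Σt) = Gamma(31, 7).
The posterior predictive for a window of length T is Negative Binomial with variance T·α'·(β'+T)/β'² = 3·31·10/49 = 930/49.

930/49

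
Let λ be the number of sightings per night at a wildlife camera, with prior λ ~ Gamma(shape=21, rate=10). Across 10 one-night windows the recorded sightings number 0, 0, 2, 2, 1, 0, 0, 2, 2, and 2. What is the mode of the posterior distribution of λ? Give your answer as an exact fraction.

31/20

Total count: 0 + 0 + 2 + 2 + 1 + 0 + 0 + 2 + 2 + 2 = 11.
Total exposure: 10 nights.
By Gamma–Poisson conjugacy, the posterior is Gamma(α + Σx, β + Σt) = Gamma(21 + 11, 10 + 10) = Gamma(32, 20).
Posterior mode = (α'−1)/β' = 31/20.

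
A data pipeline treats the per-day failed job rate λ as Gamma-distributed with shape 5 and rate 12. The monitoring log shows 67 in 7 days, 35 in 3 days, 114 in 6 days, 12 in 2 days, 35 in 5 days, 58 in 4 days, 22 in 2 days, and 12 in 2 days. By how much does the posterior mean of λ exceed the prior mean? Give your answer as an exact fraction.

4105/516

Total count: 67 + 35 + 114 + 12 + 35 + 58 + 22 + 12 = 355.
Total exposure: 7 + 3 + 6 + 2 + 5 + 4 + 2 + 2 = 31 days.
The Gamma prior is conjugate for the Poisson rate, so λ | data ~ Gamma(5+355, 12+31) = Gamma(360, 43).
Posterior mean = 360/43 = 360/43; prior mean = 5/12 = 5/12. Difference = 360/43 − 5/12 = 4105/516.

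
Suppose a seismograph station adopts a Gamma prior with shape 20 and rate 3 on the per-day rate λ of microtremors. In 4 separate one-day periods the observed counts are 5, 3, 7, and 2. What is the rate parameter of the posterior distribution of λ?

7

Total count: 5 + 3 + 7 + 2 = 17.
Total exposure: 4 days.
Gamma(α, β) with Poisson data over total exposure Σt gives posterior Gamma(α+Σx, β+Σt) = Gamma(37, 7).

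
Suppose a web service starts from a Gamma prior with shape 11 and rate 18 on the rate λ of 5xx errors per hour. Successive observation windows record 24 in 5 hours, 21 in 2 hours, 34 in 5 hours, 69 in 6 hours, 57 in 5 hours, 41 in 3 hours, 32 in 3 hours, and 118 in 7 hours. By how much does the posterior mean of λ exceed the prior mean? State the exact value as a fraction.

187/27

Total count: 24 + 21 + 34 + 69 + 57 + 41 + 32 + 118 = 396.
Total exposure: 5 + 2 + 5 + 6 + 5 + 3 + 3 + 7 = 36 hours.
By Gamma–Poisson conjugacy, the posterior is Gamma(α + Σx, β + Σt) = Gamma(11 + 396, 18 + 36) = Gamma(407, 54).
Posterior mean = 407/54 = 407/54; prior mean = 11/18 = 11/18. Difference = 407/54 − 11/18 = 187/27.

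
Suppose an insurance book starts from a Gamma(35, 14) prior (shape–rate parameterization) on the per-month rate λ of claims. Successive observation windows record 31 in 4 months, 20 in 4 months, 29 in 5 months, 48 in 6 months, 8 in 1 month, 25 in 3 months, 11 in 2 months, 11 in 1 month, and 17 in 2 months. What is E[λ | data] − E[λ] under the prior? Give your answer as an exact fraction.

Total count: 31 + 20 + 29 + 48 + 8 + 25 + 11 + 11 + 17 = 200.
Total exposure: 4 + 4 + 5 + 6 + 1 + 3 + 2 + 1 + 2 = 28 months.
The Gamma prior is conjugate for the Poisson rate, so λ | data ~ Gamma(35+200, 14+28) = Gamma(235, 42).
Posterior mean = 235/42 = 235/42; prior mean = 35/14 = 5/2. Difference = 235/42 − 5/2 = 65/21.

65/21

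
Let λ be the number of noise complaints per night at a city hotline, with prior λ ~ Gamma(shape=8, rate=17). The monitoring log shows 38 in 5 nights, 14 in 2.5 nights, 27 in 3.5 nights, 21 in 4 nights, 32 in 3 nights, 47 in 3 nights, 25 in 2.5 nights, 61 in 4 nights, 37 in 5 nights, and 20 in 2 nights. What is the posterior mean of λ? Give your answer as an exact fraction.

Total count: 38 + 14 + 27 + 21 + 32 + 47 + 25 + 61 + 37 + 20 = 322.
Total exposure: 5 + 2.5 + 3.5 + 4 + 3 + 3 + 2.5 + 4 + 5 + 2 = 34.5 nights.
Gamma(α, β) with Poisson data over total exposure Σt gives posterior Gamma(α+Σx, β+Σt) = Gamma(330, 103/2).
Posterior mean = α'/β' = 330/(103/2) = 660/103.

660/103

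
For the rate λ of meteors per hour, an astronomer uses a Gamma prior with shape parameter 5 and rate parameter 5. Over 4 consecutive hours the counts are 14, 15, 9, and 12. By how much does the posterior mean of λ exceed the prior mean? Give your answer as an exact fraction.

46/9

Total count: 14 + 15 + 9 + 12 = 50.
Total exposure: 4 hours.
Conjugate update: add total count to the shape and total exposure to the rate, giving Gamma(55, 9).
Posterior mean = 55/9 = 55/9; prior mean = 5/5 = 1. Difference = 55/9 − 1 = 46/9.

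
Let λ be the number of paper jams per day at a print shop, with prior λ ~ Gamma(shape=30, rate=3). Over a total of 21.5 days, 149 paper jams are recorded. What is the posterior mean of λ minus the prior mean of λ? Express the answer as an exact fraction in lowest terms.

-132/49

Total count 149 over total exposure 21.5 days.
Posterior: α' = 30 + 149 = 179, β' = 3 + 21.5 = 49/2.
Posterior mean = 179/(49/2) = 358/49; prior mean = 30/3 = 10. Difference = 358/49 − 10 = -132/49.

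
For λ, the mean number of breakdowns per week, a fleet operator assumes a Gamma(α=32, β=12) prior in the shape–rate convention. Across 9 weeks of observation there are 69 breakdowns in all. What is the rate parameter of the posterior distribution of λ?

21

Total count 69 over total exposure 9 weeks.
Posterior: α' = 32 + 69 = 101, β' = 12 + 9 = 21.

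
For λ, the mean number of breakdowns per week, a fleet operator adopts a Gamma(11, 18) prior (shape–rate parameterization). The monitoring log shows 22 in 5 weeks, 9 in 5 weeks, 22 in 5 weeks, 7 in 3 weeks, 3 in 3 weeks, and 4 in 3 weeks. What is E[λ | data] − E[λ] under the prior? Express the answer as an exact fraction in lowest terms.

157/126

Total count: 22 + 9 + 22 + 7 + 3 + 4 = 67.
Total exposure: 5 + 5 + 5 + 3 + 3 + 3 = 24 weeks.
The Gamma prior is conjugate for the Poisson rate, so λ | data ~ Gamma(11+67, 18+24) = Gamma(78, 42).
Posterior mean = 78/42 = 13/7; prior mean = 11/18 = 11/18. Difference = 13/7 − 11/18 = 157/126.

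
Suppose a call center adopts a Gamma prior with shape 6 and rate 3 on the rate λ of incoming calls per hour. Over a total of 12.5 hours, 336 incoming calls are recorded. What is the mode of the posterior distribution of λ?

Total count 336 over total exposure 12.5 hours.
Gamma(α, β) with Poisson data over total exposure Σt gives posterior Gamma(α+Σx, β+Σt) = Gamma(342, 31/2).
Posterior mode = (α'−1)/β' = 341/(31/2) = 22.

22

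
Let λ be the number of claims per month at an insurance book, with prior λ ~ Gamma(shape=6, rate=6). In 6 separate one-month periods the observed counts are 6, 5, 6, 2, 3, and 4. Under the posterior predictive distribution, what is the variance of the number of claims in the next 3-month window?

10

Total count: 6 + 5 + 6 + 2 + 3 + 4 = 26.
Total exposure: 6 months.
Gamma(α, β) with Poisson data over total exposure Σt gives posterior Gamma(α+Σx, β+Σt) = Gamma(32, 12).
The posterior predictive for a window of length T is Negative Binomial with variance T·α'·(β'+T)/β'² = 3·32·15/144 = 10.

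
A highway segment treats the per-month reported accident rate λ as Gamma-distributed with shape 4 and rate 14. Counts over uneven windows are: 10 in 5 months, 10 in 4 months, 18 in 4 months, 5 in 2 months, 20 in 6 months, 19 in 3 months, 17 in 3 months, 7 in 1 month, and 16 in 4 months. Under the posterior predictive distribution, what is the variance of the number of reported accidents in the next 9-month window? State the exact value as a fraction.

Total count: 10 + 10 + 18 + 5 + 20 + 19 + 17 + 7 + 16 = 122.
Total exposure: 5 + 4 + 4 + 2 + 6 + 3 + 3 + 1 + 4 = 32 months.
The Gamma prior is conjugate for the Poisson rate, so λ | data ~ Gamma(4+122, 14+32) = Gamma(126, 46).
The posterior predictive for a window of length T is Negative Binomial with variance T·α'·(β'+T)/β'² = 9·126·55/2116 = 31185/1058.

31185/1058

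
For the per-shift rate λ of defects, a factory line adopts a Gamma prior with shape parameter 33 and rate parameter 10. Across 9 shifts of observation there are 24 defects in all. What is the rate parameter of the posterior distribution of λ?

Total count 24 over total exposure 9 shifts.
Gamma(α, β) with Poisson data over total exposure Σt gives posterior Gamma(α+Σx, β+Σt) = Gamma(57, 19).

19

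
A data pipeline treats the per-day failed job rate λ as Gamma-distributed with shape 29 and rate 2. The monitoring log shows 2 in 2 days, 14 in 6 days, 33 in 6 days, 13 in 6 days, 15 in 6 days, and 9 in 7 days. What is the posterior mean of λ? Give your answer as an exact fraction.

Total count: 2 + 14 + 33 + 13 + 15 + 9 = 86.
Total exposure: 2 + 6 + 6 + 6 + 6 + 7 = 33 days.
Gamma(α, β) with Poisson data over total exposure Σt gives posterior Gamma(α+Σx, β+Σt) = Gamma(115, 35).
Posterior mean = α'/β' = 115/35 = 23/7.

23/7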